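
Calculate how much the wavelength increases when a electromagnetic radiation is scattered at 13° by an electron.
0.0622 pm

Using the Compton scattering formula:
Δλ = λ_C(1 - cos θ)

where λ_C = h/(m_e·c) ≈ 2.4263 pm is the Compton wavelength of an electron.

For θ = 13°:
cos(13°) = 0.9744
1 - cos(13°) = 0.0256

Δλ = 2.4263 × 0.0256
Δλ = 0.0622 pm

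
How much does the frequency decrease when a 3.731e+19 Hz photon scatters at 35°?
1.932e+18 Hz (decrease)

Convert frequency to wavelength (c = 299792458 m/s):
λ₀ = c/f₀ = 299792458/3.731e+19 = 8.0351771e-12 m = 8.0352 pm

Calculate Compton shift:
Δλ = λ_C(1 - cos(35°)) = 0.4388 pm

Final wavelength:
λ' = λ₀ + Δλ = 8.0352 + 0.4388 = 8.4740 pm

Final frequency:
f' = c/λ' = 299792458/8.4739704e-12 = 3.5378039e+19 Hz

Frequency shift (decrease):
Δf = f₀ - f' = 3.731e+19 - 3.5378039e+19 = 1.932e+18 Hz

(Intermediate values are shown rounded; full precision is carried through to the final answer.)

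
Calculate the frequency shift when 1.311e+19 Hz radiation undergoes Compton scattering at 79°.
1.037e+18 Hz (decrease)

Convert frequency to wavelength (c = 299792458 m/s):
λ₀ = c/f₀ = 299792458/1.311e+19 = 2.2867464e-11 m = 22.8675 pm

Calculate Compton shift:
Δλ = λ_C(1 - cos(79°)) = 1.9633 pm

Final wavelength:
λ' = λ₀ + Δλ = 22.8675 + 1.9633 = 24.8308 pm

Final frequency:
f' = c/λ' = 299792458/2.4830813e-11 = 1.2073405e+19 Hz

Frequency shift (decrease):
Δf = f₀ - f' = 1.311e+19 - 1.2073405e+19 = 1.037e+18 Hz

(Intermediate values are shown rounded; full precision is carried through to the final answer.)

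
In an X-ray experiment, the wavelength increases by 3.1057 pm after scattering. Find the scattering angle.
106.26°

From the Compton formula Δλ = λ_C(1 - cos θ), we can solve for θ:

cos θ = 1 - Δλ/λ_C

Given:
- Δλ = 3.1057 pm
- λ_C = h/(m_e·c) ≈ 2.42631024 pm

cos θ = 1 - 3.1057/2.42631024
cos θ = 1 - 1.280009
cos θ = -0.280009

θ = arccos(-0.280009)
θ = 106.26°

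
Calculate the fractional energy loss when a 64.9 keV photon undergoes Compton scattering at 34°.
0.0213 (or 2.13%)

Calculate initial and final photon energies:

Initial: E₀ = 64.9 keV → λ₀ = 19.1039 pm
Compton shift: Δλ = 0.4148 pm
Final wavelength: λ' = 19.5187 pm
Final energy: E' = 63.5208 keV

Fractional energy loss:
(E₀ - E')/E₀ = (64.9000 - 63.5208)/64.9000
= 1.3792/64.9000
= 0.0213
= 2.13%

(Intermediate values are shown rounded; full precision is carried through to the final answer.)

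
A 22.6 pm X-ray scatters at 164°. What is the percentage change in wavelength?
21.0559%

Calculate the Compton shift:
Δλ = λ_C(1 - cos(164°))
Δλ = 2.4263 × (1 - cos(164°))
Δλ = 2.4263 × 1.9613
Δλ = 4.7586 pm

Percentage change:
(Δλ/λ₀) × 100 = (4.7586/22.6) × 100
= 21.0559%

(Intermediate values are shown rounded; full precision is carried through to the final answer.)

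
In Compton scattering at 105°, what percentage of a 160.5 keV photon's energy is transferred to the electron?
0.2834 (or 28.34%)

Calculate initial and final photon energies:

Initial: E₀ = 160.5 keV → λ₀ = 7.7249 pm
Compton shift: Δλ = 3.0543 pm
Final wavelength: λ' = 10.7792 pm
Final energy: E' = 115.0222 keV

Fractional energy loss:
(E₀ - E')/E₀ = (160.5000 - 115.0222)/160.5000
= 45.4778/160.5000
= 0.2834
= 28.34%

(Intermediate values are shown rounded; full precision is carried through to the final answer.)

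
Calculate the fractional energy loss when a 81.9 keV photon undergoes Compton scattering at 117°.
0.1890 (or 18.90%)

Calculate initial and final photon energies:

Initial: E₀ = 81.9 keV → λ₀ = 15.1385 pm
Compton shift: Δλ = 3.5278 pm
Final wavelength: λ' = 18.6663 pm
Final energy: E' = 66.4213 keV

Fractional energy loss:
(E₀ - E')/E₀ = (81.9000 - 66.4213)/81.9000
= 15.4787/81.9000
= 0.1890
= 18.90%

(Intermediate values are shown rounded; full precision is carried through to the final answer.)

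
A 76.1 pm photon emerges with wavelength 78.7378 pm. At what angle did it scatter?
95.00°

First find the wavelength shift:
Δλ = λ' - λ = 78.7378 - 76.1 = 2.6378 pm

Using Δλ = λ_C(1 - cos θ), with λ_C = h/(m_e·c) ≈ 2.42631024 pm:
cos θ = 1 - Δλ/λ_C
cos θ = 1 - 2.6378/2.42631024
cos θ = -0.087165

θ = arccos(-0.087165)
θ = 95.00°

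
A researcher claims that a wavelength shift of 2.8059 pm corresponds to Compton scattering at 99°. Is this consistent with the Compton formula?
Yes, consistent

Calculate the expected shift for θ = 99°:

Δλ_expected = λ_C(1 - cos(99°))
Δλ_expected = 2.4263 × (1 - cos(99°))
Δλ_expected = 2.4263 × 1.1564
Δλ_expected = 2.8059 pm

Given shift: 2.8059 pm
Expected shift: 2.8059 pm
Difference: 0.0000 pm

The values match. This is consistent with Compton scattering at the stated angle.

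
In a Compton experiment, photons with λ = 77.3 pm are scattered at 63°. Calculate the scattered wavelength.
78.6248 pm

Using the Compton scattering formula:
λ' = λ + Δλ = λ + λ_C(1 - cos θ)

Given:
- Initial wavelength λ = 77.3 pm
- Scattering angle θ = 63°
- Compton wavelength λ_C ≈ 2.4263 pm

Calculate the shift:
Δλ = 2.4263 × (1 - cos(63°))
Δλ = 2.4263 × 0.5460
Δλ = 1.3248 pm

Final wavelength:
λ' = 77.3 + 1.3248 = 78.6248 pm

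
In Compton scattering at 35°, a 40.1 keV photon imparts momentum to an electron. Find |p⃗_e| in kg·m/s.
1.2802e-23 kg·m/s

The electron is initially at rest, so by conservation of momentum:
p⃗_e = p⃗₀ − p⃗'  (incident photon momentum minus scattered photon momentum)

Photon momentum magnitudes (p = h/λ = E/c):
λ₀ = hc/E₀ = 30.9188 pm → p₀ = h/λ₀ = 2.1431e-23 kg·m/s
Δλ = λ_C(1 − cos 35°) = 0.4388 pm
λ' = 31.3575 pm → p' = h/λ' = 2.1131e-23 kg·m/s

The scattered photon makes angle θ = 35° with the incident direction, so by the law of cosines:
|p⃗_e|² = p₀² + p'² − 2p₀p'cos θ
|p⃗_e|² = (2.1431e-23)² + (2.1131e-23)² − 2·2.1431e-23·2.1131e-23·cos(35°)
|p⃗_e| = 1.2802e-23 kg·m/s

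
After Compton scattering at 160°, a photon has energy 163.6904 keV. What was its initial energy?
432.2997 keV

Convert final energy to wavelength (hc ≈ 1239.842 keV·pm):
λ' = hc/E' = 1239.842 / 163.6904 = 7.5743 pm

Calculate the Compton shift:
Δλ = λ_C(1 - cos(160°))
Δλ = 2.4263 × (1 - cos(160°))
Δλ = 4.7063 pm

Initial wavelength:
λ = λ' - Δλ = 7.5743 - 4.7063 = 2.8680 pm

Initial energy:
E = hc/λ = 1239.842 / 2.8680 = 432.2997 keV

(Intermediate values are shown rounded; full precision is carried through to the final answer.)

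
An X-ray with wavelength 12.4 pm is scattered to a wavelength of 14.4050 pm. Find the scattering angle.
80.00°

First find the wavelength shift:
Δλ = λ' - λ = 14.4050 - 12.4 = 2.0050 pm

Using Δλ = λ_C(1 - cos θ), with λ_C = h/(m_e·c) ≈ 2.42631024 pm:
cos θ = 1 - Δλ/λ_C
cos θ = 1 - 2.0050/2.42631024
cos θ = 0.173642

θ = arccos(0.173642)
θ = 80.00°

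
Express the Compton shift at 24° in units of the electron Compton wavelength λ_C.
0.0865 λ_C

The Compton shift formula is:
Δλ = λ_C(1 - cos θ)

Dividing both sides by λ_C:
Δλ/λ_C = 1 - cos θ

For θ = 24°:
Δλ/λ_C = 1 - cos(24°)
Δλ/λ_C = 1 - 0.9135
Δλ/λ_C = 0.0865

This means the shift is 0.0865 × λ_C = 0.2098 pm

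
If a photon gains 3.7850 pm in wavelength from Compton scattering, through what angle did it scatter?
124.05°

From the Compton formula Δλ = λ_C(1 - cos θ), we can solve for θ:

cos θ = 1 - Δλ/λ_C

Given:
- Δλ = 3.7850 pm
- λ_C = h/(m_e·c) ≈ 2.42631024 pm

cos θ = 1 - 3.7850/2.42631024
cos θ = 1 - 1.559982
cos θ = -0.559982

θ = arccos(-0.559982)
θ = 124.05°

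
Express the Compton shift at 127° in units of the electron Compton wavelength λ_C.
1.6018 λ_C

The Compton shift formula is:
Δλ = λ_C(1 - cos θ)

Dividing both sides by λ_C:
Δλ/λ_C = 1 - cos θ

For θ = 127°:
Δλ/λ_C = 1 - cos(127°)
Δλ/λ_C = 1 - -0.6018
Δλ/λ_C = 1.6018

This means the shift is 1.6018 × λ_C = 3.8865 pm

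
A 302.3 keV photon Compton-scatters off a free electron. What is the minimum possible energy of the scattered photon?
138.4682 keV (at θ = 180°)

The scattered photon has minimum energy when its wavelength is maximum, i.e., when the Compton shift Δλ = λ_C(1 − cos θ) is maximum. This occurs at θ = 180° (backscattering), giving Δλ_max = 2λ_C = 4.8526 pm.

Initial wavelength: λ₀ = hc/E₀ = 4.1014 pm
Maximum final wavelength: λ'_max = λ₀ + 2λ_C = 4.1014 + 4.8526 = 8.9540 pm
Minimum final energy: E'_min = hc/λ'_max = 138.4682 keV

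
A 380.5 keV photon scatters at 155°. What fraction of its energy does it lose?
0.5867 (or 58.67%)

Calculate initial and final photon energies:

Initial: E₀ = 380.5 keV → λ₀ = 3.2585 pm
Compton shift: Δλ = 4.6253 pm
Final wavelength: λ' = 7.8837 pm
Final energy: E' = 157.2655 keV

Fractional energy loss:
(E₀ - E')/E₀ = (380.5000 - 157.2655)/380.5000
= 223.2345/380.5000
= 0.5867
= 58.67%

(Intermediate values are shown rounded; full precision is carried through to the final answer.)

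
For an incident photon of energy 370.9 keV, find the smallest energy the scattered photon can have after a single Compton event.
151.2849 keV (at θ = 180°)

The scattered photon has minimum energy when its wavelength is maximum, i.e., when the Compton shift Δλ = λ_C(1 − cos θ) is maximum. This occurs at θ = 180° (backscattering), giving Δλ_max = 2λ_C = 4.8526 pm.

Initial wavelength: λ₀ = hc/E₀ = 3.3428 pm
Maximum final wavelength: λ'_max = λ₀ + 2λ_C = 3.3428 + 4.8526 = 8.1954 pm
Minimum final energy: E'_min = hc/λ'_max = 151.2849 keV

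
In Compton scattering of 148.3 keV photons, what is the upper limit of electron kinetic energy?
54.4649 keV

Maximum energy transfer occurs at θ = 180° (backscattering).

Initial photon: E₀ = 148.3 keV → λ₀ = 8.3604 pm

Maximum Compton shift (at 180°):
Δλ_max = 2λ_C = 2 × 2.4263 = 4.8526 pm

Final wavelength:
λ' = 8.3604 + 4.8526 = 13.2130 pm

Minimum photon energy (maximum energy to electron):
E'_min = hc/λ' = 93.8351 keV

Maximum electron kinetic energy:
K_max = E₀ - E'_min = 148.3000 - 93.8351 = 54.4649 keV

(Intermediate values are shown rounded; full precision is carried through to the final answer.)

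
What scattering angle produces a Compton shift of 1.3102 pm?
62.61°

From the Compton formula Δλ = λ_C(1 - cos θ), we can solve for θ:

cos θ = 1 - Δλ/λ_C

Given:
- Δλ = 1.3102 pm
- λ_C = h/(m_e·c) ≈ 2.42631024 pm

cos θ = 1 - 1.3102/2.42631024
cos θ = 1 - 0.539997
cos θ = 0.460003

θ = arccos(0.460003)
θ = 62.61°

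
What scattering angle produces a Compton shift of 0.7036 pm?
44.76°

From the Compton formula Δλ = λ_C(1 - cos θ), we can solve for θ:

cos θ = 1 - Δλ/λ_C

Given:
- Δλ = 0.7036 pm
- λ_C = h/(m_e·c) ≈ 2.42631024 pm

cos θ = 1 - 0.7036/2.42631024
cos θ = 1 - 0.289988
cos θ = 0.710012

θ = arccos(0.710012)
θ = 44.76°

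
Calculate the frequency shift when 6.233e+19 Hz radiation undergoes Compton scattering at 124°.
2.744e+19 Hz (decrease)

Convert frequency to wavelength (c = 299792458 m/s):
λ₀ = c/f₀ = 299792458/6.233e+19 = 4.8097619e-12 m = 4.8098 pm

Calculate Compton shift:
Δλ = λ_C(1 - cos(124°)) = 3.7831 pm

Final wavelength:
λ' = λ₀ + Δλ = 4.8098 + 3.7831 = 8.5928 pm

Final frequency:
f' = c/λ' = 299792458/8.5928476e-12 = 3.4888604e+19 Hz

Frequency shift (decrease):
Δf = f₀ - f' = 6.233e+19 - 3.4888604e+19 = 2.744e+19 Hz

(Intermediate values are shown rounded; full precision is carried through to the final answer.)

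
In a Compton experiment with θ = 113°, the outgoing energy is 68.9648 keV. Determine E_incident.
84.9000 keV

Convert final energy to wavelength (hc ≈ 1239.842 keV·pm):
λ' = hc/E' = 1239.842 / 68.9648 = 17.9779 pm

Calculate the Compton shift:
Δλ = λ_C(1 - cos(113°))
Δλ = 2.4263 × (1 - cos(113°))
Δλ = 3.3743 pm

Initial wavelength:
λ = λ' - Δλ = 17.9779 - 3.3743 = 14.6036 pm

Initial energy:
E = hc/λ = 1239.842 / 14.6036 = 84.9000 keV

(Intermediate values are shown rounded; full precision is carried through to the final answer.)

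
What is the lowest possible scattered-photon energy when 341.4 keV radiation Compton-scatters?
146.1344 keV (at θ = 180°)

The scattered photon has minimum energy when its wavelength is maximum, i.e., when the Compton shift Δλ = λ_C(1 − cos θ) is maximum. This occurs at θ = 180° (backscattering), giving Δλ_max = 2λ_C = 4.8526 pm.

Initial wavelength: λ₀ = hc/E₀ = 3.6316 pm
Maximum final wavelength: λ'_max = λ₀ + 2λ_C = 3.6316 + 4.8526 = 8.4843 pm
Minimum final energy: E'_min = hc/λ'_max = 146.1344 keV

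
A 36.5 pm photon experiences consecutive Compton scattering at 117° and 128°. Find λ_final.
43.9479 pm

Apply Compton shift twice:

First scattering at θ₁ = 117°:
Δλ₁ = λ_C(1 - cos(117°))
Δλ₁ = 2.4263 × 1.4540
Δλ₁ = 3.5278 pm

After first scattering:
λ₁ = 36.5 + 3.5278 = 40.0278 pm

Second scattering at θ₂ = 128°:
Δλ₂ = λ_C(1 - cos(128°))
Δλ₂ = 2.4263 × 1.6157
Δλ₂ = 3.9201 pm

Final wavelength:
λ₂ = 40.0278 + 3.9201 = 43.9479 pm

Total shift: Δλ_total = 3.5278 + 3.9201 = 7.4479 pm

(Intermediate values are shown rounded; full precision is carried through to the final answer.)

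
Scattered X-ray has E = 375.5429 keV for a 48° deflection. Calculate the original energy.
496.2000 keV

Convert final energy to wavelength (hc ≈ 1239.842 keV·pm):
λ' = hc/E' = 1239.842 / 375.5429 = 3.3015 pm

Calculate the Compton shift:
Δλ = λ_C(1 - cos(48°))
Δλ = 2.4263 × (1 - cos(48°))
Δλ = 0.8028 pm

Initial wavelength:
λ = λ' - Δλ = 3.3015 - 0.8028 = 2.4987 pm

Initial energy:
E = hc/λ = 1239.842 / 2.4987 = 496.2000 keV

(Intermediate values are shown rounded; full precision is carried through to the final answer.)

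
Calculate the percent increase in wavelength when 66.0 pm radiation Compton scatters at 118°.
5.4021%

Calculate the Compton shift:
Δλ = λ_C(1 - cos(118°))
Δλ = 2.4263 × (1 - cos(118°))
Δλ = 2.4263 × 1.4695
Δλ = 3.5654 pm

Percentage change:
(Δλ/λ₀) × 100 = (3.5654/66.0) × 100
= 5.4021%

(Intermediate values are shown rounded; full precision is carried through to the final answer.)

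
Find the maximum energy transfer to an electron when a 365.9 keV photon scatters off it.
215.4537 keV

Maximum energy transfer occurs at θ = 180° (backscattering).

Initial photon: E₀ = 365.9 keV → λ₀ = 3.3885 pm

Maximum Compton shift (at 180°):
Δλ_max = 2λ_C = 2 × 2.4263 = 4.8526 pm

Final wavelength:
λ' = 3.3885 + 4.8526 = 8.2411 pm

Minimum photon energy (maximum energy to electron):
E'_min = hc/λ' = 150.4463 keV

Maximum electron kinetic energy:
K_max = E₀ - E'_min = 365.9000 - 150.4463 = 215.4537 keV

(Intermediate values are shown rounded; full precision is carried through to the final answer.)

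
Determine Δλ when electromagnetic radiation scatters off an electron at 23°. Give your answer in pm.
0.1929 pm

Using the Compton scattering formula:
Δλ = λ_C(1 - cos θ)

where λ_C = h/(m_e·c) ≈ 2.4263 pm is the Compton wavelength of an electron.

For θ = 23°:
cos(23°) = 0.9205
1 - cos(23°) = 0.0795

Δλ = 2.4263 × 0.0795
Δλ = 0.1929 pm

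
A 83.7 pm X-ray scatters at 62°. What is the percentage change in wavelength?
1.5379%

Calculate the Compton shift:
Δλ = λ_C(1 - cos(62°))
Δλ = 2.4263 × (1 - cos(62°))
Δλ = 2.4263 × 0.5305
Δλ = 1.2872 pm

Percentage change:
(Δλ/λ₀) × 100 = (1.2872/83.7) × 100
= 1.5379%

(Intermediate values are shown rounded; full precision is carried through to the final answer.)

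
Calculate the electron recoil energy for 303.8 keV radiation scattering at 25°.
16.0294 keV

By energy conservation: K_e = E_initial - E_final

First find the scattered photon energy:
Initial wavelength: λ = hc/E = 4.0811 pm
Compton shift: Δλ = λ_C(1 - cos(25°)) = 0.2273 pm
Final wavelength: λ' = 4.0811 + 0.2273 = 4.3084 pm
Final photon energy: E' = hc/λ' = 287.7706 keV

Electron kinetic energy:
K_e = E - E' = 303.8000 - 287.7706 = 16.0294 keV

(Intermediate values are shown rounded; full precision is carried through to the final answer.)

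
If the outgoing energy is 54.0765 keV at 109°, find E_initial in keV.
62.9000 keV

Convert final energy to wavelength (hc ≈ 1239.842 keV·pm):
λ' = hc/E' = 1239.842 / 54.0765 = 22.9276 pm

Calculate the Compton shift:
Δλ = λ_C(1 - cos(109°))
Δλ = 2.4263 × (1 - cos(109°))
Δλ = 3.2162 pm

Initial wavelength:
λ = λ' - Δλ = 22.9276 - 3.2162 = 19.7113 pm

Initial energy:
E = hc/λ = 1239.842 / 19.7113 = 62.9000 keV

(Intermediate values are shown rounded; full precision is carried through to the final answer.)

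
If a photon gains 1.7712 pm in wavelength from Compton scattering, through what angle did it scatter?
74.34°

From the Compton formula Δλ = λ_C(1 - cos θ), we can solve for θ:

cos θ = 1 - Δλ/λ_C

Given:
- Δλ = 1.7712 pm
- λ_C = h/(m_e·c) ≈ 2.42631024 pm

cos θ = 1 - 1.7712/2.42631024
cos θ = 1 - 0.729997
cos θ = 0.270003

θ = arccos(0.270003)
θ = 74.34°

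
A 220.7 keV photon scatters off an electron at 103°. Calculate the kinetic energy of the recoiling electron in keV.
76.3625 keV

By energy conservation: K_e = E_initial - E_final

First find the scattered photon energy:
Initial wavelength: λ = hc/E = 5.6178 pm
Compton shift: Δλ = λ_C(1 - cos(103°)) = 2.9721 pm
Final wavelength: λ' = 5.6178 + 2.9721 = 8.5899 pm
Final photon energy: E' = hc/λ' = 144.3375 keV

Electron kinetic energy:
K_e = E - E' = 220.7000 - 144.3375 = 76.3625 keV

(Intermediate values are shown rounded; full precision is carried through to the final answer.)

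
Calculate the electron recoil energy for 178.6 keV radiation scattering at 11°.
1.1396 keV

By energy conservation: K_e = E_initial - E_final

First find the scattered photon energy:
Initial wavelength: λ = hc/E = 6.9420 pm
Compton shift: Δλ = λ_C(1 - cos(11°)) = 0.0446 pm
Final wavelength: λ' = 6.9420 + 0.0446 = 6.9866 pm
Final photon energy: E' = hc/λ' = 177.4604 keV

Electron kinetic energy:
K_e = E - E' = 178.6000 - 177.4604 = 1.1396 keV

(Intermediate values are shown rounded; full precision is carried through to the final answer.)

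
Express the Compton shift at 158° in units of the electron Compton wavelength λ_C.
1.9272 λ_C

The Compton shift formula is:
Δλ = λ_C(1 - cos θ)

Dividing both sides by λ_C:
Δλ/λ_C = 1 - cos θ

For θ = 158°:
Δλ/λ_C = 1 - cos(158°)
Δλ/λ_C = 1 - -0.9272
Δλ/λ_C = 1.9272

This means the shift is 1.9272 × λ_C = 4.6759 pm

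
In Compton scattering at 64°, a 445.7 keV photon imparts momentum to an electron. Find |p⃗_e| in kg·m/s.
2.2115e-22 kg·m/s

The electron is initially at rest, so by conservation of momentum:
p⃗_e = p⃗₀ − p⃗'  (incident photon momentum minus scattered photon momentum)

Photon momentum magnitudes (p = h/λ = E/c):
λ₀ = hc/E₀ = 2.7818 pm → p₀ = h/λ₀ = 2.3819e-22 kg·m/s
Δλ = λ_C(1 − cos 64°) = 1.3627 pm
λ' = 4.1445 pm → p' = h/λ' = 1.5988e-22 kg·m/s

The scattered photon makes angle θ = 64° with the incident direction, so by the law of cosines:
|p⃗_e|² = p₀² + p'² − 2p₀p'cos θ
|p⃗_e|² = (2.3819e-22)² + (1.5988e-22)² − 2·2.3819e-22·1.5988e-22·cos(64°)
|p⃗_e| = 2.2115e-22 kg·m/s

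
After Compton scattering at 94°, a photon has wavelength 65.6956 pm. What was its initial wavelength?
63.1000 pm

From λ' = λ + Δλ, we have λ = λ' - Δλ

First calculate the Compton shift:
Δλ = λ_C(1 - cos θ)
Δλ = 2.4263 × (1 - cos(94°))
Δλ = 2.4263 × 1.0698
Δλ = 2.5956 pm

Initial wavelength:
λ = λ' - Δλ
λ = 65.6956 - 2.5956
λ = 63.1000 pm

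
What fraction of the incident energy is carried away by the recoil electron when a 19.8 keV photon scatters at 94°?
0.0398 (or 3.98%)

Calculate initial and final photon energies:

Initial: E₀ = 19.8 keV → λ₀ = 62.6183 pm
Compton shift: Δλ = 2.5956 pm
Final wavelength: λ' = 65.2138 pm
Final energy: E' = 19.0119 keV

Fractional energy loss:
(E₀ - E')/E₀ = (19.8000 - 19.0119)/19.8000
= 0.7881/19.8000
= 0.0398
= 3.98%

(Intermediate values are shown rounded; full precision is carried through to the final answer.)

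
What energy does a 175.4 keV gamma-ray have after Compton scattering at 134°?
110.8940 keV

First convert energy to wavelength:
λ = hc/E, with hc ≈ 1239.842 keV·pm (i.e. 1239.842 eV·nm)

For E = 175.4 keV = 175400 eV:
λ = 1239.842 keV·pm / 175.4 keV
λ = 7.0687 pm

Calculate the Compton shift:
Δλ = λ_C(1 - cos(134°)) = 2.4263 × 1.6947
Δλ = 4.1118 pm

Final wavelength:
λ' = 7.0687 + 4.1118 = 11.1804 pm

Final energy:
E' = hc/λ' = 1239.842 / 11.1804 = 110.8940 keV

(Intermediate values are shown rounded; full precision is carried through to the final answer.)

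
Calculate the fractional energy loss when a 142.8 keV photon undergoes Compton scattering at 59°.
0.1193 (or 11.93%)

Calculate initial and final photon energies:

Initial: E₀ = 142.8 keV → λ₀ = 8.6824 pm
Compton shift: Δλ = 1.1767 pm
Final wavelength: λ' = 9.8590 pm
Final energy: E' = 125.7569 keV

Fractional energy loss:
(E₀ - E')/E₀ = (142.8000 - 125.7569)/142.8000
= 17.0431/142.8000
= 0.1193
= 11.93%

(Intermediate values are shown rounded; full precision is carried through to the final answer.)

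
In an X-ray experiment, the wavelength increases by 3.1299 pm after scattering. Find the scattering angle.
106.86°

From the Compton formula Δλ = λ_C(1 - cos θ), we can solve for θ:

cos θ = 1 - Δλ/λ_C

Given:
- Δλ = 3.1299 pm
- λ_C = h/(m_e·c) ≈ 2.42631024 pm

cos θ = 1 - 3.1299/2.42631024
cos θ = 1 - 1.289983
cos θ = -0.289983

θ = arccos(-0.289983)
θ = 106.86°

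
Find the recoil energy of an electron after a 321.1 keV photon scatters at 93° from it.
127.8134 keV

By energy conservation: K_e = E_initial - E_final

First find the scattered photon energy:
Initial wavelength: λ = hc/E = 3.8612 pm
Compton shift: Δλ = λ_C(1 - cos(93°)) = 2.5533 pm
Final wavelength: λ' = 3.8612 + 2.5533 = 6.4145 pm
Final photon energy: E' = hc/λ' = 193.2866 keV

Electron kinetic energy:
K_e = E - E' = 321.1000 - 193.2866 = 127.8134 keV

(Intermediate values are shown rounded; full precision is carried through to the final answer.)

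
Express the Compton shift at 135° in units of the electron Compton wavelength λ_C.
1.7071 λ_C

The Compton shift formula is:
Δλ = λ_C(1 - cos θ)

Dividing both sides by λ_C:
Δλ/λ_C = 1 - cos θ

For θ = 135°:
Δλ/λ_C = 1 - cos(135°)
Δλ/λ_C = 1 - -0.7071
Δλ/λ_C = 1.7071

This means the shift is 1.7071 × λ_C = 4.1420 pm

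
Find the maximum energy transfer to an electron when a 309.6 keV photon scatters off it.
169.6200 keV

Maximum energy transfer occurs at θ = 180° (backscattering).

Initial photon: E₀ = 309.6 keV → λ₀ = 4.0047 pm

Maximum Compton shift (at 180°):
Δλ_max = 2λ_C = 2 × 2.4263 = 4.8526 pm

Final wavelength:
λ' = 4.0047 + 4.8526 = 8.8573 pm

Minimum photon energy (maximum energy to electron):
E'_min = hc/λ' = 139.9800 keV

Maximum electron kinetic energy:
K_max = E₀ - E'_min = 309.6000 - 139.9800 = 169.6200 keV

(Intermediate values are shown rounded; full precision is carried through to the final answer.)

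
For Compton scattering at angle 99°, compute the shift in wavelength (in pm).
2.8059 pm

Using the Compton scattering formula:
Δλ = λ_C(1 - cos θ)

where λ_C = h/(m_e·c) ≈ 2.4263 pm is the Compton wavelength of an electron.

For θ = 99°:
cos(99°) = -0.1564
1 - cos(99°) = 1.1564

Δλ = 2.4263 × 1.1564
Δλ = 2.8059 pm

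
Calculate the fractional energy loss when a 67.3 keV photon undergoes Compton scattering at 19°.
0.0071 (or 0.71%)

Calculate initial and final photon energies:

Initial: E₀ = 67.3 keV → λ₀ = 18.4226 pm
Compton shift: Δλ = 0.1322 pm
Final wavelength: λ' = 18.5548 pm
Final energy: E' = 66.8205 keV

Fractional energy loss:
(E₀ - E')/E₀ = (67.3000 - 66.8205)/67.3000
= 0.4795/67.3000
= 0.0071
= 0.71%

(Intermediate values are shown rounded; full precision is carried through to the final answer.)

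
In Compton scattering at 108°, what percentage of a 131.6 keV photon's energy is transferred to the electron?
0.2521 (or 25.21%)

Calculate initial and final photon energies:

Initial: E₀ = 131.6 keV → λ₀ = 9.4213 pm
Compton shift: Δλ = 3.1761 pm
Final wavelength: λ' = 12.5974 pm
Final energy: E' = 98.4207 keV

Fractional energy loss:
(E₀ - E')/E₀ = (131.6000 - 98.4207)/131.6000
= 33.1793/131.6000
= 0.2521
= 25.21%

(Intermediate values are shown rounded; full precision is carried through to the final answer.)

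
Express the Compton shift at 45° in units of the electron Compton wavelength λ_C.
0.2929 λ_C

The Compton shift formula is:
Δλ = λ_C(1 - cos θ)

Dividing both sides by λ_C:
Δλ/λ_C = 1 - cos θ

For θ = 45°:
Δλ/λ_C = 1 - cos(45°)
Δλ/λ_C = 1 - 0.7071
Δλ/λ_C = 0.2929

This means the shift is 0.2929 × λ_C = 0.7106 pm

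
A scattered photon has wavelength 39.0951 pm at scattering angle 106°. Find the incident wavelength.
36.0000 pm

From λ' = λ + Δλ, we have λ = λ' - Δλ

First calculate the Compton shift:
Δλ = λ_C(1 - cos θ)
Δλ = 2.4263 × (1 - cos(106°))
Δλ = 2.4263 × 1.2756
Δλ = 3.0951 pm

Initial wavelength:
λ = λ' - Δλ
λ = 39.0951 - 3.0951
λ = 36.0000 pm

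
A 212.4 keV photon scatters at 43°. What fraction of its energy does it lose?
0.1004 (or 10.04%)

Calculate initial and final photon energies:

Initial: E₀ = 212.4 keV → λ₀ = 5.8373 pm
Compton shift: Δλ = 0.6518 pm
Final wavelength: λ' = 6.4891 pm
Final energy: E' = 191.0648 keV

Fractional energy loss:
(E₀ - E')/E₀ = (212.4000 - 191.0648)/212.4000
= 21.3352/212.4000
= 0.1004
= 10.04%

(Intermediate values are shown rounded; full precision is carried through to the final answer.)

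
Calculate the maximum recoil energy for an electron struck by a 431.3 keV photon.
270.8501 keV

Maximum energy transfer occurs at θ = 180° (backscattering).

Initial photon: E₀ = 431.3 keV → λ₀ = 2.8747 pm

Maximum Compton shift (at 180°):
Δλ_max = 2λ_C = 2 × 2.4263 = 4.8526 pm

Final wavelength:
λ' = 2.8747 + 4.8526 = 7.7273 pm

Minimum photon energy (maximum energy to electron):
E'_min = hc/λ' = 160.4499 keV

Maximum electron kinetic energy:
K_max = E₀ - E'_min = 431.3000 - 160.4499 = 270.8501 keV

(Intermediate values are shown rounded; full precision is carried through to the final answer.)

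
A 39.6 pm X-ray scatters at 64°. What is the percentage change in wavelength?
3.4411%

Calculate the Compton shift:
Δλ = λ_C(1 - cos(64°))
Δλ = 2.4263 × (1 - cos(64°))
Δλ = 2.4263 × 0.5616
Δλ = 1.3627 pm

Percentage change:
(Δλ/λ₀) × 100 = (1.3627/39.6) × 100
= 3.4411%

(Intermediate values are shown rounded; full precision is carried through to the final answer.)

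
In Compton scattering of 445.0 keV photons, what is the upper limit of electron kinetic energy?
282.6911 keV

Maximum energy transfer occurs at θ = 180° (backscattering).

Initial photon: E₀ = 445.0 keV → λ₀ = 2.7862 pm

Maximum Compton shift (at 180°):
Δλ_max = 2λ_C = 2 × 2.4263 = 4.8526 pm

Final wavelength:
λ' = 2.7862 + 4.8526 = 7.6388 pm

Minimum photon energy (maximum energy to electron):
E'_min = hc/λ' = 162.3089 keV

Maximum electron kinetic energy:
K_max = E₀ - E'_min = 445.0000 - 162.3089 = 282.6911 keV

(Intermediate values are shown rounded; full precision is carried through to the final answer.)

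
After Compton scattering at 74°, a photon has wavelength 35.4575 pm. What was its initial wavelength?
33.7000 pm

From λ' = λ + Δλ, we have λ = λ' - Δλ

First calculate the Compton shift:
Δλ = λ_C(1 - cos θ)
Δλ = 2.4263 × (1 - cos(74°))
Δλ = 2.4263 × 0.7244
Δλ = 1.7575 pm

Initial wavelength:
λ = λ' - Δλ
λ = 35.4575 - 1.7575
λ = 33.7000 pm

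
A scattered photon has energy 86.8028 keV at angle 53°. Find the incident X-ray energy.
93.1000 keV

Convert final energy to wavelength (hc ≈ 1239.842 keV·pm):
λ' = hc/E' = 1239.842 / 86.8028 = 14.2834 pm

Calculate the Compton shift:
Δλ = λ_C(1 - cos(53°))
Δλ = 2.4263 × (1 - cos(53°))
Δλ = 0.9661 pm

Initial wavelength:
λ = λ' - Δλ = 14.2834 - 0.9661 = 13.3173 pm

Initial energy:
E = hc/λ = 1239.842 / 13.3173 = 93.1000 keV

(Intermediate values are shown rounded; full precision is carried through to the final answer.)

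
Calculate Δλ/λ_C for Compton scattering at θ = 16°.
0.0387 λ_C

The Compton shift formula is:
Δλ = λ_C(1 - cos θ)

Dividing both sides by λ_C:
Δλ/λ_C = 1 - cos θ

For θ = 16°:
Δλ/λ_C = 1 - cos(16°)
Δλ/λ_C = 1 - 0.9613
Δλ/λ_C = 0.0387

This means the shift is 0.0387 × λ_C = 0.0940 pm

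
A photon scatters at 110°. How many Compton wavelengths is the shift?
1.3420 λ_C

The Compton shift formula is:
Δλ = λ_C(1 - cos θ)

Dividing both sides by λ_C:
Δλ/λ_C = 1 - cos θ

For θ = 110°:
Δλ/λ_C = 1 - cos(110°)
Δλ/λ_C = 1 - -0.3420
Δλ/λ_C = 1.3420

This means the shift is 1.3420 × λ_C = 3.2562 pm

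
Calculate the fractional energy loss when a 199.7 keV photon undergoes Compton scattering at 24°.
0.0327 (or 3.27%)

Calculate initial and final photon energies:

Initial: E₀ = 199.7 keV → λ₀ = 6.2085 pm
Compton shift: Δλ = 0.2098 pm
Final wavelength: λ' = 6.4183 pm
Final energy: E' = 193.1733 keV

Fractional energy loss:
(E₀ - E')/E₀ = (199.7000 - 193.1733)/199.7000
= 6.5267/199.7000
= 0.0327
= 3.27%

(Intermediate values are shown rounded; full precision is carried through to the final answer.)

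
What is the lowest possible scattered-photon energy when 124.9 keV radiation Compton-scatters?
83.8905 keV (at θ = 180°)

The scattered photon has minimum energy when its wavelength is maximum, i.e., when the Compton shift Δλ = λ_C(1 − cos θ) is maximum. This occurs at θ = 180° (backscattering), giving Δλ_max = 2λ_C = 4.8526 pm.

Initial wavelength: λ₀ = hc/E₀ = 9.9267 pm
Maximum final wavelength: λ'_max = λ₀ + 2λ_C = 9.9267 + 4.8526 = 14.7793 pm
Minimum final energy: E'_min = hc/λ'_max = 83.8905 keV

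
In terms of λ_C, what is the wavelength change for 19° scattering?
0.0545 λ_C

The Compton shift formula is:
Δλ = λ_C(1 - cos θ)

Dividing both sides by λ_C:
Δλ/λ_C = 1 - cos θ

For θ = 19°:
Δλ/λ_C = 1 - cos(19°)
Δλ/λ_C = 1 - 0.9455
Δλ/λ_C = 0.0545

This means the shift is 0.0545 × λ_C = 0.1322 pm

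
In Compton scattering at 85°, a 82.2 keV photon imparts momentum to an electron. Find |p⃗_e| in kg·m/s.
5.5712e-23 kg·m/s

The electron is initially at rest, so by conservation of momentum:
p⃗_e = p⃗₀ − p⃗'  (incident photon momentum minus scattered photon momentum)

Photon momentum magnitudes (p = h/λ = E/c):
λ₀ = hc/E₀ = 15.0832 pm → p₀ = h/λ₀ = 4.3930e-23 kg·m/s
Δλ = λ_C(1 − cos 85°) = 2.2148 pm
λ' = 17.2981 pm → p' = h/λ' = 3.8305e-23 kg·m/s

The scattered photon makes angle θ = 85° with the incident direction, so by the law of cosines:
|p⃗_e|² = p₀² + p'² − 2p₀p'cos θ
|p⃗_e|² = (4.3930e-23)² + (3.8305e-23)² − 2·4.3930e-23·3.8305e-23·cos(85°)
|p⃗_e| = 5.5712e-23 kg·m/s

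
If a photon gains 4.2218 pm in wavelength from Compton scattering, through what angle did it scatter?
137.73°

From the Compton formula Δλ = λ_C(1 - cos θ), we can solve for θ:

cos θ = 1 - Δλ/λ_C

Given:
- Δλ = 4.2218 pm
- λ_C = h/(m_e·c) ≈ 2.42631024 pm

cos θ = 1 - 4.2218/2.42631024
cos θ = 1 - 1.740008
cos θ = -0.740008

θ = arccos(-0.740008)
θ = 137.73°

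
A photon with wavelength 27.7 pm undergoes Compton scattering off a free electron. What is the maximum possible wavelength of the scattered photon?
32.5526 pm (at θ = 180°)

The Compton shift is Δλ = λ_C(1 − cos θ).

Since cos θ ranges from −1 to 1, the factor (1 − cos θ) ranges from 0 to 2; the maximum shift occurs at θ = 180° (backscattering):
Δλ_max = 2λ_C = 2 × 2.4263 pm = 4.8526 pm

Maximum scattered wavelength:
λ'_max = λ₀ + Δλ_max = 27.7 + 4.8526 = 32.5526 pm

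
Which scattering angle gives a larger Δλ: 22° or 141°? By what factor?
141° produces the larger shift by a factor of 24.406

Calculate both shifts using Δλ = λ_C(1 - cos θ):

For θ₁ = 22°:
Δλ₁ = 2.4263 × (1 - cos(22°))
Δλ₁ = 2.4263 × 0.0728
Δλ₁ = 0.1767 pm

For θ₂ = 141°:
Δλ₂ = 2.4263 × (1 - cos(141°))
Δλ₂ = 2.4263 × 1.7771
Δλ₂ = 4.3119 pm

The 141° angle produces the larger shift.
Ratio: 4.3119/0.1767 = 24.406

(Intermediate values are shown rounded; full precision is carried through to the final answer.)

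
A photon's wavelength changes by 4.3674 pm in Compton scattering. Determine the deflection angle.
143.13°

From the Compton formula Δλ = λ_C(1 - cos θ), we can solve for θ:

cos θ = 1 - Δλ/λ_C

Given:
- Δλ = 4.3674 pm
- λ_C = h/(m_e·c) ≈ 2.42631024 pm

cos θ = 1 - 4.3674/2.42631024
cos θ = 1 - 1.800017
cos θ = -0.800017

θ = arccos(-0.800017)
θ = 143.13°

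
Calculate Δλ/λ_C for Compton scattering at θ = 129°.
1.6293 λ_C

The Compton shift formula is:
Δλ = λ_C(1 - cos θ)

Dividing both sides by λ_C:
Δλ/λ_C = 1 - cos θ

For θ = 129°:
Δλ/λ_C = 1 - cos(129°)
Δλ/λ_C = 1 - -0.6293
Δλ/λ_C = 1.6293

This means the shift is 1.6293 × λ_C = 3.9532 pm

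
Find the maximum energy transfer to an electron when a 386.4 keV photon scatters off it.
232.5987 keV

Maximum energy transfer occurs at θ = 180° (backscattering).

Initial photon: E₀ = 386.4 keV → λ₀ = 3.2087 pm

Maximum Compton shift (at 180°):
Δλ_max = 2λ_C = 2 × 2.4263 = 4.8526 pm

Final wavelength:
λ' = 3.2087 + 4.8526 = 8.0613 pm

Minimum photon energy (maximum energy to electron):
E'_min = hc/λ' = 153.8013 keV

Maximum electron kinetic energy:
K_max = E₀ - E'_min = 386.4000 - 153.8013 = 232.5987 keV

(Intermediate values are shown rounded; full precision is carried through to the final answer.)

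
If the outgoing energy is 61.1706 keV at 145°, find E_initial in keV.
78.2000 keV

Convert final energy to wavelength (hc ≈ 1239.842 keV·pm):
λ' = hc/E' = 1239.842 / 61.1706 = 20.2686 pm

Calculate the Compton shift:
Δλ = λ_C(1 - cos(145°))
Δλ = 2.4263 × (1 - cos(145°))
Δλ = 4.4138 pm

Initial wavelength:
λ = λ' - Δλ = 20.2686 - 4.4138 = 15.8548 pm

Initial energy:
E = hc/λ = 1239.842 / 15.8548 = 78.2000 keV

(Intermediate values are shown rounded; full precision is carried through to the final answer.)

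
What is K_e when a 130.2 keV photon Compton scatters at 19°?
1.7826 keV

By energy conservation: K_e = E_initial - E_final

First find the scattered photon energy:
Initial wavelength: λ = hc/E = 9.5226 pm
Compton shift: Δλ = λ_C(1 - cos(19°)) = 0.1322 pm
Final wavelength: λ' = 9.5226 + 0.1322 = 9.6548 pm
Final photon energy: E' = hc/λ' = 128.4174 keV

Electron kinetic energy:
K_e = E - E' = 130.2000 - 128.4174 = 1.7826 keV

(Intermediate values are shown rounded; full precision is carried through to the final answer.)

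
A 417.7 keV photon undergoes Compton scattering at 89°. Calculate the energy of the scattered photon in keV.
231.6498 keV

First convert energy to wavelength:
λ = hc/E, with hc ≈ 1239.842 keV·pm (i.e. 1239.842 eV·nm)

For E = 417.7 keV = 417700 eV:
λ = 1239.842 keV·pm / 417.7 keV
λ = 2.9683 pm

Calculate the Compton shift:
Δλ = λ_C(1 - cos(89°)) = 2.4263 × 0.9825
Δλ = 2.3840 pm

Final wavelength:
λ' = 2.9683 + 2.3840 = 5.3522 pm

Final energy:
E' = hc/λ' = 1239.842 / 5.3522 = 231.6498 keV

(Intermediate values are shown rounded; full precision is carried through to the final answer.)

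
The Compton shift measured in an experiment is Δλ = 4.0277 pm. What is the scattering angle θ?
131.30°

From the Compton formula Δλ = λ_C(1 - cos θ), we can solve for θ:

cos θ = 1 - Δλ/λ_C

Given:
- Δλ = 4.0277 pm
- λ_C = h/(m_e·c) ≈ 2.42631024 pm

cos θ = 1 - 4.0277/2.42631024
cos θ = 1 - 1.660010
cos θ = -0.660010

θ = arccos(-0.660010)
θ = 131.30°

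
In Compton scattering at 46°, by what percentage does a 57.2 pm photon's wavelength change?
1.2952%

Calculate the Compton shift:
Δλ = λ_C(1 - cos(46°))
Δλ = 2.4263 × (1 - cos(46°))
Δλ = 2.4263 × 0.3053
Δλ = 0.7409 pm

Percentage change:
(Δλ/λ₀) × 100 = (0.7409/57.2) × 100
= 1.2952%

(Intermediate values are shown rounded; full precision is carried through to the final answer.)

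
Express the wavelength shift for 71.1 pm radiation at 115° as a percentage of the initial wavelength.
4.8547%

Calculate the Compton shift:
Δλ = λ_C(1 - cos(115°))
Δλ = 2.4263 × (1 - cos(115°))
Δλ = 2.4263 × 1.4226
Δλ = 3.4517 pm

Percentage change:
(Δλ/λ₀) × 100 = (3.4517/71.1) × 100
= 4.8547%

(Intermediate values are shown rounded; full precision is carried through to the final answer.)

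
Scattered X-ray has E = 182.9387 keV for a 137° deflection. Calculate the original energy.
481.2002 keV

Convert final energy to wavelength (hc ≈ 1239.842 keV·pm):
λ' = hc/E' = 1239.842 / 182.9387 = 6.7774 pm

Calculate the Compton shift:
Δλ = λ_C(1 - cos(137°))
Δλ = 2.4263 × (1 - cos(137°))
Δλ = 4.2008 pm

Initial wavelength:
λ = λ' - Δλ = 6.7774 - 4.2008 = 2.5766 pm

Initial energy:
E = hc/λ = 1239.842 / 2.5766 = 481.2002 keV

(Intermediate values are shown rounded; full precision is carried through to the final answer.)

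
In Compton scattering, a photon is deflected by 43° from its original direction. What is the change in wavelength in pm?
0.6518 pm

Using the Compton scattering formula:
Δλ = λ_C(1 - cos θ)

where λ_C = h/(m_e·c) ≈ 2.4263 pm is the Compton wavelength of an electron.

For θ = 43°:
cos(43°) = 0.7314
1 - cos(43°) = 0.2686

Δλ = 2.4263 × 0.2686
Δλ = 0.6518 pm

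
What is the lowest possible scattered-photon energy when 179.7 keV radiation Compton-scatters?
105.4993 keV (at θ = 180°)

The scattered photon has minimum energy when its wavelength is maximum, i.e., when the Compton shift Δλ = λ_C(1 − cos θ) is maximum. This occurs at θ = 180° (backscattering), giving Δλ_max = 2λ_C = 4.8526 pm.

Initial wavelength: λ₀ = hc/E₀ = 6.8995 pm
Maximum final wavelength: λ'_max = λ₀ + 2λ_C = 6.8995 + 4.8526 = 11.7521 pm
Minimum final energy: E'_min = hc/λ'_max = 105.4993 keV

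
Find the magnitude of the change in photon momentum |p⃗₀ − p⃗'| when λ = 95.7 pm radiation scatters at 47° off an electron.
5.4999e-24 kg·m/s

Photon momentum magnitude is p = h/λ.

Initial momentum:
p₀ = h/λ = 6.6261e-34/9.5700e-11 = 6.9238e-24 kg·m/s

After scattering:
λ' = λ + Δλ = 95.7 + 0.7716 = 96.4716 pm
p' = h/λ' = 6.6261e-34/9.6472e-11 = 6.8684e-24 kg·m/s

Momentum is a vector; the scattered photon's direction makes angle θ = 47° with the incident direction. The magnitude of the vector change Δp⃗ = p⃗₀ − p⃗' is found from the law of cosines:
|Δp⃗|² = p₀² + p'² − 2p₀p'cos θ
|Δp⃗|² = (6.9238e-24)² + (6.8684e-24)² − 2·6.9238e-24·6.8684e-24·cos(47°)
|Δp⃗| = 5.4999e-24 kg·m/s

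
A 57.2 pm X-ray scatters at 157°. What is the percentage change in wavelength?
8.1464%

Calculate the Compton shift:
Δλ = λ_C(1 - cos(157°))
Δλ = 2.4263 × (1 - cos(157°))
Δλ = 2.4263 × 1.9205
Δλ = 4.6597 pm

Percentage change:
(Δλ/λ₀) × 100 = (4.6597/57.2) × 100
= 8.1464%

(Intermediate values are shown rounded; full precision is carried through to the final answer.)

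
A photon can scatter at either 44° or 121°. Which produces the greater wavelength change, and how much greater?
121° produces the larger shift by a factor of 5.398

Calculate both shifts using Δλ = λ_C(1 - cos θ):

For θ₁ = 44°:
Δλ₁ = 2.4263 × (1 - cos(44°))
Δλ₁ = 2.4263 × 0.2807
Δλ₁ = 0.6810 pm

For θ₂ = 121°:
Δλ₂ = 2.4263 × (1 - cos(121°))
Δλ₂ = 2.4263 × 1.5150
Δλ₂ = 3.6760 pm

The 121° angle produces the larger shift.
Ratio: 3.6760/0.6810 = 5.398

(Intermediate values are shown rounded; full precision is carried through to the final answer.)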